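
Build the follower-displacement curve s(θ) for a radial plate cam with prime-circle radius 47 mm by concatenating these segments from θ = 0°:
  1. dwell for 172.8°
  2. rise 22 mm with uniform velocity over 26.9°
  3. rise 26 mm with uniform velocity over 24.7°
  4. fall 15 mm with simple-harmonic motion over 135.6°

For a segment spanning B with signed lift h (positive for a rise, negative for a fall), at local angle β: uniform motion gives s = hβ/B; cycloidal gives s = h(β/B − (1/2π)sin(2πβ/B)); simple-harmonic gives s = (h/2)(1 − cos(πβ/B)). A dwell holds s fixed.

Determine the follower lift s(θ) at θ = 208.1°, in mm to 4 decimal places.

seg 1 [0°–172.8°] dwell: s stays 0.0000
seg 2 [172.8°–199.7°] uniform, h=22: full span → s += 22 → s = 22.0000
seg 3 [199.7°–224.4°] uniform, h=26: θ=208.1° here. β=8.4, B=24.7. 26·8.4/24.7 = 8.8421 → s = 30.8421

30.8421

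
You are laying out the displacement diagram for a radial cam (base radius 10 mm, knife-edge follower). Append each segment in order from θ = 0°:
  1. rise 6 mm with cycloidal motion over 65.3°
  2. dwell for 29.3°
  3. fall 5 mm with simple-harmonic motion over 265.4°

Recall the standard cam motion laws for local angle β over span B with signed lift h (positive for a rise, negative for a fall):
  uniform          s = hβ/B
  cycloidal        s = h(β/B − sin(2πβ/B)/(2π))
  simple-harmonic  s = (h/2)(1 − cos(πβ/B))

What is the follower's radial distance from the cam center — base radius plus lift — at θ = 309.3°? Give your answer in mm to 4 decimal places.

seg 1 [0°–65.3°] cycloidal, h=6: full span → s += 6 → s = 6.0000
seg 2 [65.3°–94.6°] dwell: s stays 6.0000
seg 3 [94.6°–360°] simple-harmonic, h=-5: θ=309.3° here. β=214.7, B=265.4. -5/2·(1 − cos(π·0.8090)) = -4.5631 → s = 1.4369
radial distance = base radius + s = 10 + 1.4369 = 11.4369

11.4369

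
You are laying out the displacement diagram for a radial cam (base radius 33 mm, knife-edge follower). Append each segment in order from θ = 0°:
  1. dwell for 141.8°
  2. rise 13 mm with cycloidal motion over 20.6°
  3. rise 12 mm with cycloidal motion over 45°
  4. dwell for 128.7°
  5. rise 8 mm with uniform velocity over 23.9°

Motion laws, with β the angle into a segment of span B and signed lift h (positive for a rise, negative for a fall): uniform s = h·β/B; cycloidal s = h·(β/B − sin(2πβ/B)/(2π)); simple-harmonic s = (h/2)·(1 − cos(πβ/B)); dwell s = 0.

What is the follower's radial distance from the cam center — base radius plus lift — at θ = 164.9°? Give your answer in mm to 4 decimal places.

seg 1 [0°–141.8°] dwell: s stays 0.0000
seg 2 [141.8°–162.4°] cycloidal, h=13: full span → s += 13 → s = 13.0000
seg 3 [162.4°–207.4°] cycloidal, h=12: θ=164.9° here. β=2.5, B=45. 12·(0.0556 − sin(2π·0.0556)/(2π)) = 0.0135 → s = 13.0135
radial distance = base radius + s = 33 + 13.0135 = 46.0135

46.0135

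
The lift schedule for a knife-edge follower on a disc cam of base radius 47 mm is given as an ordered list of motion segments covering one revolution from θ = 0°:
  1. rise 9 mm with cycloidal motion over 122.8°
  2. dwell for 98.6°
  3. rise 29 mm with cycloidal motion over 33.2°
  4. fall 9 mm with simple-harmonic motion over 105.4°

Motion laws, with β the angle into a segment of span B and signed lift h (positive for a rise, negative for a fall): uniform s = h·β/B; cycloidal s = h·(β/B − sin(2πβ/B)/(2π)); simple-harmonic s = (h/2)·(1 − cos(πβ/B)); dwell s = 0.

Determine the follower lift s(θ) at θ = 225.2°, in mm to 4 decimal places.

seg 1 [0°–122.8°] cycloidal, h=9: full span → s += 9 → s = 9.0000
seg 2 [122.8°–221.4°] dwell: s stays 9.0000
seg 3 [221.4°–254.6°] cycloidal, h=29: θ=225.2° here. β=3.8, B=33.2. 29·(0.1145 − sin(2π·0.1145)/(2π)) = 0.2788 → s = 9.2788

9.2788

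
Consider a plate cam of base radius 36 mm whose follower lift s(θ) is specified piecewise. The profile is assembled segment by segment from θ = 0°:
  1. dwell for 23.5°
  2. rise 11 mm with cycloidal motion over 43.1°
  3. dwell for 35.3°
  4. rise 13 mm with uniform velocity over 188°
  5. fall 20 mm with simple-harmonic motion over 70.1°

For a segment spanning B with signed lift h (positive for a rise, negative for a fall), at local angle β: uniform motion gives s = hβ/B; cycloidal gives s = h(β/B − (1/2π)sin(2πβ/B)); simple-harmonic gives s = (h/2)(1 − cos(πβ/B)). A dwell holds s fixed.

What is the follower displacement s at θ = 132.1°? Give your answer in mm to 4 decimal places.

seg 1 [0°–23.5°] dwell: s stays 0.0000
seg 2 [23.5°–66.6°] cycloidal, h=11: full span → s += 11 → s = 11.0000
seg 3 [66.6°–101.9°] dwell: s stays 11.0000
seg 4 [101.9°–289.9°] uniform, h=13: θ=132.1° here. β=30.2, B=188. 13·30.2/188 = 2.0883 → s = 13.0883

13.0883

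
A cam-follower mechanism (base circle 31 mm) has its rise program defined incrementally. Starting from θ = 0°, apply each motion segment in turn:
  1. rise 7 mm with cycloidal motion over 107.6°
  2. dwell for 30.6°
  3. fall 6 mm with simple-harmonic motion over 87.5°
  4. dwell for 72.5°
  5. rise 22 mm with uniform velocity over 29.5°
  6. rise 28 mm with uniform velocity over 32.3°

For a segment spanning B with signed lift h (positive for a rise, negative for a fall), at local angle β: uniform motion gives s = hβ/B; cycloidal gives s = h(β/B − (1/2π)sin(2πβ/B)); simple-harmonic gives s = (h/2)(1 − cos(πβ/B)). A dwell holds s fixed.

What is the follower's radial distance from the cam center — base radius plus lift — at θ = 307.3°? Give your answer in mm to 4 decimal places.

seg 1 [0°–107.6°] cycloidal, h=7: full span → s += 7 → s = 7.0000
seg 2 [107.6°–138.2°] dwell: s stays 7.0000
seg 3 [138.2°–225.7°] simple-harmonic, h=-6: full span → s += -6 → s = 1.0000
seg 4 [225.7°–298.2°] dwell: s stays 1.0000
seg 5 [298.2°–327.7°] uniform, h=22: θ=307.3° here. β=9.1, B=29.5. 22·9.1/29.5 = 6.7864 → s = 7.7864
radial distance = base radius + s = 31 + 7.7864 = 38.7864

38.7864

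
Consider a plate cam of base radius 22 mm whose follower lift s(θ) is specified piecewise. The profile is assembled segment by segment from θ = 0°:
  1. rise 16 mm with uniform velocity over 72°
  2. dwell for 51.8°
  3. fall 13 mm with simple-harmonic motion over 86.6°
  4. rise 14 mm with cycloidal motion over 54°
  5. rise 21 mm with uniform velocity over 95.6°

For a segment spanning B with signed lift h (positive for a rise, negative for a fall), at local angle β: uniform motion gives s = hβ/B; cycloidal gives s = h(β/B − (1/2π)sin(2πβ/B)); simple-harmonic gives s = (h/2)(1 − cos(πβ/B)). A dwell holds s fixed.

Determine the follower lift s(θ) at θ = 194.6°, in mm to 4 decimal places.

seg 1 [0°–72°] uniform, h=16: full span → s += 16 → s = 16.0000
seg 2 [72°–123.8°] dwell: s stays 16.0000
seg 3 [123.8°–210.4°] simple-harmonic, h=-13: θ=194.6° here. β=70.8, B=86.6. -13/2·(1 − cos(π·0.8176)) = -11.9612 → s = 4.0388

4.0388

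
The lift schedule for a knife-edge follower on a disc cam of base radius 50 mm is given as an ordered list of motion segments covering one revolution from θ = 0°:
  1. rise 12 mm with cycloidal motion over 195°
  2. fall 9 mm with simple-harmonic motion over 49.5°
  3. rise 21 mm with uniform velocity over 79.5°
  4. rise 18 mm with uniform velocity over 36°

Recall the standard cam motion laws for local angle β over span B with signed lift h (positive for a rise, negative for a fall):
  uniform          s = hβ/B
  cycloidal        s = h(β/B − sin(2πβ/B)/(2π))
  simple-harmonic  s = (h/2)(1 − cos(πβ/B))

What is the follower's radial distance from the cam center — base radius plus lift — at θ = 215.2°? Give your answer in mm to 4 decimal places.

seg 1 [0°–195°] cycloidal, h=12: full span → s += 12 → s = 12.0000
seg 2 [195°–244.5°] simple-harmonic, h=-9: θ=215.2° here. β=20.2, B=49.5. -9/2·(1 − cos(π·0.4081)) = -3.2185 → s = 8.7815
radial distance = base radius + s = 50 + 8.7815 = 58.7815

58.7815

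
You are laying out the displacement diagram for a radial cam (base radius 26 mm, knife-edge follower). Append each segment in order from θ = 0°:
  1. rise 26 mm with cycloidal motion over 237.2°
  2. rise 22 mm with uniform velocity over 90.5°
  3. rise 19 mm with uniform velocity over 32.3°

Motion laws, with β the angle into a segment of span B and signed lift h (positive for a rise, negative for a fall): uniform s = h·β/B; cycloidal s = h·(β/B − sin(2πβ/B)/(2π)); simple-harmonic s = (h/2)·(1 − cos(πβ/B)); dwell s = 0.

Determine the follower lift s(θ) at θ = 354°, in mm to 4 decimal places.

seg 1 [0°–237.2°] cycloidal, h=26: full span → s += 26 → s = 26.0000
seg 2 [237.2°–327.7°] uniform, h=22: full span → s += 22 → s = 48.0000
seg 3 [327.7°–360°] uniform, h=19: θ=354° here. β=26.3, B=32.3. 19·26.3/32.3 = 15.4706 → s = 63.4706

63.4706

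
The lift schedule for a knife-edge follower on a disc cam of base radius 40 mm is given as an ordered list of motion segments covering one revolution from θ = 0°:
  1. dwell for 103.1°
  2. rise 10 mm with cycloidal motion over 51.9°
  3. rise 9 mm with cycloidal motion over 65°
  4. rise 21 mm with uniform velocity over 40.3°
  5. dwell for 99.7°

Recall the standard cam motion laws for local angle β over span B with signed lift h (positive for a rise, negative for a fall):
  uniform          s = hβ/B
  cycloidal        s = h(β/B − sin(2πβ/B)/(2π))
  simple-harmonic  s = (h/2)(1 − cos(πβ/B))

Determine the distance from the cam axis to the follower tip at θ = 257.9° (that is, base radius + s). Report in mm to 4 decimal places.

seg 1 [0°–103.1°] dwell: s stays 0.0000
seg 2 [103.1°–155°] cycloidal, h=10: full span → s += 10 → s = 10.0000
seg 3 [155°–220°] cycloidal, h=9: full span → s += 9 → s = 19.0000
seg 4 [220°–260.3°] uniform, h=21: θ=257.9° here. β=37.9, B=40.3. 21·37.9/40.3 = 19.7494 → s = 38.7494
radial distance = base radius + s = 40 + 38.7494 = 78.7494

78.7494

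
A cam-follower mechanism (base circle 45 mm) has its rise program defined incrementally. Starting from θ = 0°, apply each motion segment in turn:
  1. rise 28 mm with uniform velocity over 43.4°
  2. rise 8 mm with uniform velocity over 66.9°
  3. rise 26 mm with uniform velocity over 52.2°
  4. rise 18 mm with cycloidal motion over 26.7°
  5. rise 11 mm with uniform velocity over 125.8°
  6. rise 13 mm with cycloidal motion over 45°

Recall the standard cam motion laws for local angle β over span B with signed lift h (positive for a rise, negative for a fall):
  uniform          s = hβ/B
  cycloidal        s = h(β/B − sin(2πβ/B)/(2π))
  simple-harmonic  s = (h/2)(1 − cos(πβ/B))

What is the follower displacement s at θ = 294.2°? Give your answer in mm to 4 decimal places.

seg 1 [0°–43.4°] uniform, h=28: full span → s += 28 → s = 28.0000
seg 2 [43.4°–110.3°] uniform, h=8: full span → s += 8 → s = 36.0000
seg 3 [110.3°–162.5°] uniform, h=26: full span → s += 26 → s = 62.0000
seg 4 [162.5°–189.2°] cycloidal, h=18: full span → s += 18 → s = 80.0000
seg 5 [189.2°–315°] uniform, h=11: θ=294.2° here. β=105, B=125.8. 11·105/125.8 = 9.1812 → s = 89.1812

89.1812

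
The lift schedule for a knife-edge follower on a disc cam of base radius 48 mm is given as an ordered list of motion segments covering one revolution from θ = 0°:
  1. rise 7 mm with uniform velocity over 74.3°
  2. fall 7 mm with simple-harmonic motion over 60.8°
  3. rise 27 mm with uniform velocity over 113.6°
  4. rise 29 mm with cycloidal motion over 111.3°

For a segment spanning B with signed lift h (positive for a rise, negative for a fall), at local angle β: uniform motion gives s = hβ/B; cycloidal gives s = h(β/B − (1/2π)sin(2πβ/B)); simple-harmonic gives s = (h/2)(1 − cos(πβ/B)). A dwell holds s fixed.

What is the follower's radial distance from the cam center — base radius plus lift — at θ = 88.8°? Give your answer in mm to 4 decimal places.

seg 1 [0°–74.3°] uniform, h=7: full span → s += 7 → s = 7.0000
seg 2 [74.3°–135.1°] simple-harmonic, h=-7: θ=88.8° here. β=14.5, B=60.8. -7/2·(1 − cos(π·0.2385)) = -0.9372 → s = 6.0628
radial distance = base radius + s = 48 + 6.0628 = 54.0628

54.0628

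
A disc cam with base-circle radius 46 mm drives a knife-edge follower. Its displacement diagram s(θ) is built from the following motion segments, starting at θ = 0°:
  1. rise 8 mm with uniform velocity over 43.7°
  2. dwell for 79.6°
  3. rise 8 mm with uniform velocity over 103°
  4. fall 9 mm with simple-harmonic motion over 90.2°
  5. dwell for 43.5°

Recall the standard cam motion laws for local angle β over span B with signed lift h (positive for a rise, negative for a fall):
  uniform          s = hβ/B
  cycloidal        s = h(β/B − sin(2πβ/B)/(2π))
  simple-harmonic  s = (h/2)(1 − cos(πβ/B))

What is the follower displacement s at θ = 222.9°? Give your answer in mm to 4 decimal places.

seg 1 [0°–43.7°] uniform, h=8: full span → s += 8 → s = 8.0000
seg 2 [43.7°–123.3°] dwell: s stays 8.0000
seg 3 [123.3°–226.3°] uniform, h=8: θ=222.9° here. β=99.6, B=103. 8·99.6/103 = 7.7359 → s = 15.7359

15.7359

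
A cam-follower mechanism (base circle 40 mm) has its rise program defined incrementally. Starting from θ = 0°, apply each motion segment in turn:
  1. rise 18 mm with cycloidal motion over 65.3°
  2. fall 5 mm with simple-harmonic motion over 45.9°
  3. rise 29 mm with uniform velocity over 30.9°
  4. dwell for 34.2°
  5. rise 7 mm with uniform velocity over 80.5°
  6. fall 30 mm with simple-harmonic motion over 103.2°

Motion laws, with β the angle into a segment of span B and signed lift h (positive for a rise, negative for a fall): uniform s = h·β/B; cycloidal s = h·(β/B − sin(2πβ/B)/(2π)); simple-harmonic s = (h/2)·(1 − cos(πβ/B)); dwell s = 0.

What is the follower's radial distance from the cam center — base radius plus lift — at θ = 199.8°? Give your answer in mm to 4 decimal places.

seg 1 [0°–65.3°] cycloidal, h=18: full span → s += 18 → s = 18.0000
seg 2 [65.3°–111.2°] simple-harmonic, h=-5: full span → s += -5 → s = 13.0000
seg 3 [111.2°–142.1°] uniform, h=29: full span → s += 29 → s = 42.0000
seg 4 [142.1°–176.3°] dwell: s stays 42.0000
seg 5 [176.3°–256.8°] uniform, h=7: θ=199.8° here. β=23.5, B=80.5. 7·23.5/80.5 = 2.0435 → s = 44.0435
radial distance = base radius + s = 40 + 44.0435 = 84.0435

84.0435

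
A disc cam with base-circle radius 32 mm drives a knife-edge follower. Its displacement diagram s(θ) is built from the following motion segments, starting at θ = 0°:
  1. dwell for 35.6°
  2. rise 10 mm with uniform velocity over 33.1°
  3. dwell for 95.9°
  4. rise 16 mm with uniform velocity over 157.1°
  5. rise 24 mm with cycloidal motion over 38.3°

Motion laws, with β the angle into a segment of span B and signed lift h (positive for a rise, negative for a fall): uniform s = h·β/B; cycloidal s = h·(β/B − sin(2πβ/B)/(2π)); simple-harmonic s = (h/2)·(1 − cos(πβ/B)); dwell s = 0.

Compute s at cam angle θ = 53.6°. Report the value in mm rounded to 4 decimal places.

seg 1 [0°–35.6°] dwell: s stays 0.0000
seg 2 [35.6°–68.7°] uniform, h=10: θ=53.6° here. β=18, B=33.1. 10·18/33.1 = 5.4381 → s = 5.4381

5.4381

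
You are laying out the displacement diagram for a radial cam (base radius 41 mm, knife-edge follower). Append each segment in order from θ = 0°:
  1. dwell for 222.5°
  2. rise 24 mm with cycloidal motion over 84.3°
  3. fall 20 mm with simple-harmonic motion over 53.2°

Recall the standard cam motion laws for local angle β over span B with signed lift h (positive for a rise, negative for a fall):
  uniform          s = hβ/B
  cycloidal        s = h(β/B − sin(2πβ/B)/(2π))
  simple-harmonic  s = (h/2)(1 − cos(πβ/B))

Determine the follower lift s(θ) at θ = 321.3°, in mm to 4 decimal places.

seg 1 [0°–222.5°] dwell: s stays 0.0000
seg 2 [222.5°–306.8°] cycloidal, h=24: full span → s += 24 → s = 24.0000
seg 3 [306.8°–360°] simple-harmonic, h=-20: θ=321.3° here. β=14.5, B=53.2. -20/2·(1 − cos(π·0.2726)) = -3.4473 → s = 20.5527

20.5527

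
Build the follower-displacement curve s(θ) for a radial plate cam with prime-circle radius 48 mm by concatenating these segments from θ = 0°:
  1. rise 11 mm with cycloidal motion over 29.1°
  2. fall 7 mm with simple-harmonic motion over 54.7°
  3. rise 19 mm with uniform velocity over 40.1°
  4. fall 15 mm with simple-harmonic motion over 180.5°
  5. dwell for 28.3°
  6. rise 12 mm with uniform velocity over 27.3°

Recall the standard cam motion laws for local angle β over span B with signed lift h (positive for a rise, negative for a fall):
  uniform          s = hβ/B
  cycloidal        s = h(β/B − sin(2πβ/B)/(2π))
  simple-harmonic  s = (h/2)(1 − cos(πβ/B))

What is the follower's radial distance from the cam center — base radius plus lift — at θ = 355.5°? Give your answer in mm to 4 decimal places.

seg 1 [0°–29.1°] cycloidal, h=11: full span → s += 11 → s = 11.0000
seg 2 [29.1°–83.8°] simple-harmonic, h=-7: full span → s += -7 → s = 4.0000
seg 3 [83.8°–123.9°] uniform, h=19: full span → s += 19 → s = 23.0000
seg 4 [123.9°–304.4°] simple-harmonic, h=-15: full span → s += -15 → s = 8.0000
seg 5 [304.4°–332.7°] dwell: s stays 8.0000
seg 6 [332.7°–360°] uniform, h=12: θ=355.5° here. β=22.8, B=27.3. 12·22.8/27.3 = 10.0220 → s = 18.0220
radial distance = base radius + s = 48 + 18.0220 = 66.0220

66.0220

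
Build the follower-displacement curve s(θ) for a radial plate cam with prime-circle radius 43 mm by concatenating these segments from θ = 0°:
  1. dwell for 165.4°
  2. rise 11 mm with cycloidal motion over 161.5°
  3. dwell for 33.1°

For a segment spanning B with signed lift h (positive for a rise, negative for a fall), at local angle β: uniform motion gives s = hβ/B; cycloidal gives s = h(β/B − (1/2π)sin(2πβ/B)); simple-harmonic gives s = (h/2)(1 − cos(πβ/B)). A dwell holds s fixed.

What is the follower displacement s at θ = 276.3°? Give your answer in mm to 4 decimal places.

seg 1 [0°–165.4°] dwell: s stays 0.0000
seg 2 [165.4°–326.9°] cycloidal, h=11: θ=276.3° here. β=110.9, B=161.5. 11·(0.6867 − sin(2π·0.6867)/(2π)) = 9.1676 → s = 9.1676

9.1676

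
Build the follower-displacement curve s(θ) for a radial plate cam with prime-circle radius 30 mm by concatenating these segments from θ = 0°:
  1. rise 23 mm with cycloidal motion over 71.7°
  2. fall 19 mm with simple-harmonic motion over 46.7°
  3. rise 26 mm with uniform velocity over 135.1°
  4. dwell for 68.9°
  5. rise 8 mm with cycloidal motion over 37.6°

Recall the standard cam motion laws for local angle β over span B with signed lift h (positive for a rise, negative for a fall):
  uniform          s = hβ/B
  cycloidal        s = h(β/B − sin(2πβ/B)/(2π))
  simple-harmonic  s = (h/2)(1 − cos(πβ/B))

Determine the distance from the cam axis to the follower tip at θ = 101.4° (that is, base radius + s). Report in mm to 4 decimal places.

seg 1 [0°–71.7°] cycloidal, h=23: full span → s += 23 → s = 23.0000
seg 2 [71.7°–118.4°] simple-harmonic, h=-19: θ=101.4° here. β=29.7, B=46.7. -19/2·(1 − cos(π·0.6360)) = -13.4359 → s = 9.5641
radial distance = base radius + s = 30 + 9.5641 = 39.5641

39.5641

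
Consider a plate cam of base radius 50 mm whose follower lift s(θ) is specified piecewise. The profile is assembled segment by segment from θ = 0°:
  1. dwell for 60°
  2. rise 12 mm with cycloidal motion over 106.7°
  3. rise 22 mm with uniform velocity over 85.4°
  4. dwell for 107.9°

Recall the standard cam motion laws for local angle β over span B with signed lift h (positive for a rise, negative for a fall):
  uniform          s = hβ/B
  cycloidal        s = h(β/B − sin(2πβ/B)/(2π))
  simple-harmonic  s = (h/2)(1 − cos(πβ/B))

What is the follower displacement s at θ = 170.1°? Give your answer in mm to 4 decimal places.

seg 1 [0°–60°] dwell: s stays 0.0000
seg 2 [60°–166.7°] cycloidal, h=12: full span → s += 12 → s = 12.0000
seg 3 [166.7°–252.1°] uniform, h=22: θ=170.1° here. β=3.4, B=85.4. 22·3.4/85.4 = 0.8759 → s = 12.8759

12.8759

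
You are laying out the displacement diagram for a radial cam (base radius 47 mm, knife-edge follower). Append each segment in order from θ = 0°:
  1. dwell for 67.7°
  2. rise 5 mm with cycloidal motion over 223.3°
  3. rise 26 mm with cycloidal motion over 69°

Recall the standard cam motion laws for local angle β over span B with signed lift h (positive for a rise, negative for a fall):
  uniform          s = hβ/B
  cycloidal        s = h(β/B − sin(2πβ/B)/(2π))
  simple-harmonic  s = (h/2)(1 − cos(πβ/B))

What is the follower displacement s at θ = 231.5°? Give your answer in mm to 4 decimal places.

seg 1 [0°–67.7°] dwell: s stays 0.0000
seg 2 [67.7°–291°] cycloidal, h=5: θ=231.5° here. β=163.8, B=223.3. 5·(0.7335 − sin(2π·0.7335)/(2π)) = 4.4592 → s = 4.4592

4.4592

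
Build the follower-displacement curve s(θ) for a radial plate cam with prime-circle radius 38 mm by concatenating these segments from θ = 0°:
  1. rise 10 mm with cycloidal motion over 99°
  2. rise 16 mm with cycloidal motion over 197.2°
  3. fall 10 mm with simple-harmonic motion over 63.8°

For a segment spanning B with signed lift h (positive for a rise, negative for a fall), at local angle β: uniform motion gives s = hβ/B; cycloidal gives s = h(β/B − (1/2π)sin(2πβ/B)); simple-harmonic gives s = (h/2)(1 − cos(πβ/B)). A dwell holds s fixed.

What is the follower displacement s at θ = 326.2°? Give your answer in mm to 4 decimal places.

seg 1 [0°–99°] cycloidal, h=10: full span → s += 10 → s = 10.0000
seg 2 [99°–296.2°] cycloidal, h=16: full span → s += 16 → s = 26.0000
seg 3 [296.2°–360°] simple-harmonic, h=-10: θ=326.2° here. β=30, B=63.8. -10/2·(1 − cos(π·0.4702)) = -4.5329 → s = 21.4671

21.4671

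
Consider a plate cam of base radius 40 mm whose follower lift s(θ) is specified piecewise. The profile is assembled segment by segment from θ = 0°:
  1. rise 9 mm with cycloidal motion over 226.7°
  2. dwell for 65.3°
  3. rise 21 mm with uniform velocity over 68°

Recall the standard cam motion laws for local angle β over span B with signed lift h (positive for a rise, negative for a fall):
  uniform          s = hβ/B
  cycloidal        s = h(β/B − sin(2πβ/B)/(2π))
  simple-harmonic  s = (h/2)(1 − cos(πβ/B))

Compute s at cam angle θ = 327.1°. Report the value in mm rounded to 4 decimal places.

seg 1 [0°–226.7°] cycloidal, h=9: full span → s += 9 → s = 9.0000
seg 2 [226.7°–292°] dwell: s stays 9.0000
seg 3 [292°–360°] uniform, h=21: θ=327.1° here. β=35.1, B=68. 21·35.1/68 = 10.8397 → s = 19.8397

19.8397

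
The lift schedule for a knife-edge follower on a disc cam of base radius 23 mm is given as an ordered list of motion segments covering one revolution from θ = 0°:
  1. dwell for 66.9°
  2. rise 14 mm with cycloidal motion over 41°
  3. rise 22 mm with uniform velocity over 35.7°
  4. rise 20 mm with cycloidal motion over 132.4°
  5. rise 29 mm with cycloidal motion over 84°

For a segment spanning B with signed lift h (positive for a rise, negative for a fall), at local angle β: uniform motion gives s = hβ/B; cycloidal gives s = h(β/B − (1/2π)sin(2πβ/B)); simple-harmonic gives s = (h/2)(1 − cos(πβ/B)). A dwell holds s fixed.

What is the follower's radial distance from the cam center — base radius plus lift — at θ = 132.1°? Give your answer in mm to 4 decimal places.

seg 1 [0°–66.9°] dwell: s stays 0.0000
seg 2 [66.9°–107.9°] cycloidal, h=14: full span → s += 14 → s = 14.0000
seg 3 [107.9°–143.6°] uniform, h=22: θ=132.1° here. β=24.2, B=35.7. 22·24.2/35.7 = 14.9132 → s = 28.9132
radial distance = base radius + s = 23 + 28.9132 = 51.9132

51.9132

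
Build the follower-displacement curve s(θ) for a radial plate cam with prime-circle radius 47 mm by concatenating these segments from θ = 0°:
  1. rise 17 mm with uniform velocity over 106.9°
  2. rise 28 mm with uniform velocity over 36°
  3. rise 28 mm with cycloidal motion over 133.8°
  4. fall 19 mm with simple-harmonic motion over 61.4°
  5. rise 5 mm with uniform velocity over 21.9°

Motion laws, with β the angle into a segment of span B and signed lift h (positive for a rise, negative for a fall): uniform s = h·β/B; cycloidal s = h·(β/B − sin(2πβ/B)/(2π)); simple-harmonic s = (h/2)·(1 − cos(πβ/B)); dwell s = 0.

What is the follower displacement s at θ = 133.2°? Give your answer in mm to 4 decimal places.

seg 1 [0°–106.9°] uniform, h=17: full span → s += 17 → s = 17.0000
seg 2 [106.9°–142.9°] uniform, h=28: θ=133.2° here. β=26.3, B=36. 28·26.3/36 = 20.4556 → s = 37.4556

37.4556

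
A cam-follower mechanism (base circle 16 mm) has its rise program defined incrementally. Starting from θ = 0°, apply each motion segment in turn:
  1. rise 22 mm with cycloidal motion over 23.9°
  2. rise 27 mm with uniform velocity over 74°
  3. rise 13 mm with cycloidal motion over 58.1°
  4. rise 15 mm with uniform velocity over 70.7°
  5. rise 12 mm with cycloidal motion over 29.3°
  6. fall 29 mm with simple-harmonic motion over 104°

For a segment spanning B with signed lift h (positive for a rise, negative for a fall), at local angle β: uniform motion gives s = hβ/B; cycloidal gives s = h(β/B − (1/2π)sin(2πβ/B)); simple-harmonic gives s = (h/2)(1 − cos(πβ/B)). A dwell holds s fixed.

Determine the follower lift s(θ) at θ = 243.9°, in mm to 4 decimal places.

seg 1 [0°–23.9°] cycloidal, h=22: full span → s += 22 → s = 22.0000
seg 2 [23.9°–97.9°] uniform, h=27: full span → s += 27 → s = 49.0000
seg 3 [97.9°–156°] cycloidal, h=13: full span → s += 13 → s = 62.0000
seg 4 [156°–226.7°] uniform, h=15: full span → s += 15 → s = 77.0000
seg 5 [226.7°–256°] cycloidal, h=12: θ=243.9° here. β=17.2, B=29.3. 12·(0.5870 − sin(2π·0.5870)/(2π)) = 8.0375 → s = 85.0375

85.0375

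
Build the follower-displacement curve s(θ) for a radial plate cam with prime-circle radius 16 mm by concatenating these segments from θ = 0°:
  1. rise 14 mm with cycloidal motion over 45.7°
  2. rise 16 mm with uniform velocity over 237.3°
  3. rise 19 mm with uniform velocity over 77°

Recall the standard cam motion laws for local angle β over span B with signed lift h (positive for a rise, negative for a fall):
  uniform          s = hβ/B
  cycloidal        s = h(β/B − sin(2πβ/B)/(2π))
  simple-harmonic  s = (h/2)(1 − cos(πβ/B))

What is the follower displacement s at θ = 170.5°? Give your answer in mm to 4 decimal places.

seg 1 [0°–45.7°] cycloidal, h=14: full span → s += 14 → s = 14.0000
seg 2 [45.7°–283°] uniform, h=16: θ=170.5° here. β=124.8, B=237.3. 16·124.8/237.3 = 8.4147 → s = 22.4147

22.4147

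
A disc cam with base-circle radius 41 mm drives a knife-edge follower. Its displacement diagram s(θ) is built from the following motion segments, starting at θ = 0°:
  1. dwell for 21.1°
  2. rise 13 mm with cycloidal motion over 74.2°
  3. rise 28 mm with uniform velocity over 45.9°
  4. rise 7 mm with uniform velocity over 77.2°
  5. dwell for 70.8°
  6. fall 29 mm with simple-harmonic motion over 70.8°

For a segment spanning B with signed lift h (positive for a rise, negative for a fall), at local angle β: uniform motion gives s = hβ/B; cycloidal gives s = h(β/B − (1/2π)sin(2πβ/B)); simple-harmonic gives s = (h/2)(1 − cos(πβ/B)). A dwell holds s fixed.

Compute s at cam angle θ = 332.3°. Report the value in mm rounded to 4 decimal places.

seg 1 [0°–21.1°] dwell: s stays 0.0000
seg 2 [21.1°–95.3°] cycloidal, h=13: full span → s += 13 → s = 13.0000
seg 3 [95.3°–141.2°] uniform, h=28: full span → s += 28 → s = 41.0000
seg 4 [141.2°–218.4°] uniform, h=7: full span → s += 7 → s = 48.0000
seg 5 [218.4°–289.2°] dwell: s stays 48.0000
seg 6 [289.2°–360°] simple-harmonic, h=-29: θ=332.3° here. β=43.1, B=70.8. -29/2·(1 − cos(π·0.6088)) = -19.3584 → s = 28.6416

28.6416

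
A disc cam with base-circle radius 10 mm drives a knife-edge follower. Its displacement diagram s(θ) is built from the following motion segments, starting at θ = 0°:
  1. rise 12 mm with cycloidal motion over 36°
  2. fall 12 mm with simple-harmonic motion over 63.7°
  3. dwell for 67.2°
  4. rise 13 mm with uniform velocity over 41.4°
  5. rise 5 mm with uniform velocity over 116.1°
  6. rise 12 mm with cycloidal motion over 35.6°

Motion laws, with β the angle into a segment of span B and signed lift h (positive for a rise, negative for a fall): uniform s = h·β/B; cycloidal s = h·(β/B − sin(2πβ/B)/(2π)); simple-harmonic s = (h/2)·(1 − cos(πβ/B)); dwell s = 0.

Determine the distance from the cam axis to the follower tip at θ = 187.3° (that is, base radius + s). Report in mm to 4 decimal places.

seg 1 [0°–36°] cycloidal, h=12: full span → s += 12 → s = 12.0000
seg 2 [36°–99.7°] simple-harmonic, h=-12: full span → s += -12 → s = 0.0000
seg 3 [99.7°–166.9°] dwell: s stays 0.0000
seg 4 [166.9°–208.3°] uniform, h=13: θ=187.3° here. β=20.4, B=41.4. 13·20.4/41.4 = 6.4058 → s = 6.4058
radial distance = base radius + s = 10 + 6.4058 = 16.4058

16.4058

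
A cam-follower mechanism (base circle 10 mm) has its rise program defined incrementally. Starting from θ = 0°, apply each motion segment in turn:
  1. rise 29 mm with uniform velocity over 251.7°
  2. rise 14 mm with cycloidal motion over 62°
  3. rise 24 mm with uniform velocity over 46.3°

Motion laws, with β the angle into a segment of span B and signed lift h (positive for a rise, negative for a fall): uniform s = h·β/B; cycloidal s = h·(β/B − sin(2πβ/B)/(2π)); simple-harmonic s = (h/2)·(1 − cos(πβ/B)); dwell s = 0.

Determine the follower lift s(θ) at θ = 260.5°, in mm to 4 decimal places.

seg 1 [0°–251.7°] uniform, h=29: full span → s += 29 → s = 29.0000
seg 2 [251.7°–313.7°] cycloidal, h=14: θ=260.5° here. β=8.8, B=62. 14·(0.1419 − sin(2π·0.1419)/(2π)) = 0.2531 → s = 29.2531

29.2531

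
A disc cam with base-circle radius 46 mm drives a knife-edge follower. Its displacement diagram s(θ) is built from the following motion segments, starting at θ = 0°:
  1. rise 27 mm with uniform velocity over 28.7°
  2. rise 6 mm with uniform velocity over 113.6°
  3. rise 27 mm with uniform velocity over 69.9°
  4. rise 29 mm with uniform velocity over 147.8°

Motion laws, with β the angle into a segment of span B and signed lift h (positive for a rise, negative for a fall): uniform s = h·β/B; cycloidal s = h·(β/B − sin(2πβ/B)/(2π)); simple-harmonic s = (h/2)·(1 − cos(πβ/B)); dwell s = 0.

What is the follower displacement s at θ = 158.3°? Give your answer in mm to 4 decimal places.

seg 1 [0°–28.7°] uniform, h=27: full span → s += 27 → s = 27.0000
seg 2 [28.7°–142.3°] uniform, h=6: full span → s += 6 → s = 33.0000
seg 3 [142.3°–212.2°] uniform, h=27: θ=158.3° here. β=16, B=69.9. 27·16/69.9 = 6.1803 → s = 39.1803

39.1803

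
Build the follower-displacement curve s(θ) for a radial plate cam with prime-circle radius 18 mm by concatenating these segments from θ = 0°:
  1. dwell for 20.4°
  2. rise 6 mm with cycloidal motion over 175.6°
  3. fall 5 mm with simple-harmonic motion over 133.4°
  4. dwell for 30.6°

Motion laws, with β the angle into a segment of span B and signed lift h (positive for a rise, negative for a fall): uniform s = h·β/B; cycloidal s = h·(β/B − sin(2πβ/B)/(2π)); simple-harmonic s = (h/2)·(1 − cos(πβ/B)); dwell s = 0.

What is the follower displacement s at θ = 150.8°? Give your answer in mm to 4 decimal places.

seg 1 [0°–20.4°] dwell: s stays 0.0000
seg 2 [20.4°–196°] cycloidal, h=6: θ=150.8° here. β=130.4, B=175.6. 6·(0.7426 − sin(2π·0.7426)/(2π)) = 5.4095 → s = 5.4095

5.4095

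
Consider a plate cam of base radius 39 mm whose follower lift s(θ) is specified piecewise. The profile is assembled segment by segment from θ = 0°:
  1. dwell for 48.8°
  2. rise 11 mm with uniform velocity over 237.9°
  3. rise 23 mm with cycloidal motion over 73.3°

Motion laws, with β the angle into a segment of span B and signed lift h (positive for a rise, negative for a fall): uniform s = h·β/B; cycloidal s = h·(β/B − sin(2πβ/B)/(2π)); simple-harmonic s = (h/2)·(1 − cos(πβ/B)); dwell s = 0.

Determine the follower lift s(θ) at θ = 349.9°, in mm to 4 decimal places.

seg 1 [0°–48.8°] dwell: s stays 0.0000
seg 2 [48.8°–286.7°] uniform, h=11: full span → s += 11 → s = 11.0000
seg 3 [286.7°–360°] cycloidal, h=23: θ=349.9° here. β=63.2, B=73.3. 23·(0.8622 − sin(2π·0.8622)/(2π)) = 22.6187 → s = 33.6187

33.6187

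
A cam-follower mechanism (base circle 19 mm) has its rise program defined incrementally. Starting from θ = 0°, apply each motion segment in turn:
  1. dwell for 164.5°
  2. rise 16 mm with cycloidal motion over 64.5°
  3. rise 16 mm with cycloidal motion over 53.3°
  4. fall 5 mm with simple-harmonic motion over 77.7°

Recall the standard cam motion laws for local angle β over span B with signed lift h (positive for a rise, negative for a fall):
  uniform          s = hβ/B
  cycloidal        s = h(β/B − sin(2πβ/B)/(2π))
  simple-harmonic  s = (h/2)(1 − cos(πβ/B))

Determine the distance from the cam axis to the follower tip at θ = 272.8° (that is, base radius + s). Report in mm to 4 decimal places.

seg 1 [0°–164.5°] dwell: s stays 0.0000
seg 2 [164.5°–229°] cycloidal, h=16: full span → s += 16 → s = 16.0000
seg 3 [229°–282.3°] cycloidal, h=16: θ=272.8° here. β=43.8, B=53.3. 16·(0.8218 − sin(2π·0.8218)/(2π)) = 15.4402 → s = 31.4402
radial distance = base radius + s = 19 + 31.4402 = 50.4402

50.4402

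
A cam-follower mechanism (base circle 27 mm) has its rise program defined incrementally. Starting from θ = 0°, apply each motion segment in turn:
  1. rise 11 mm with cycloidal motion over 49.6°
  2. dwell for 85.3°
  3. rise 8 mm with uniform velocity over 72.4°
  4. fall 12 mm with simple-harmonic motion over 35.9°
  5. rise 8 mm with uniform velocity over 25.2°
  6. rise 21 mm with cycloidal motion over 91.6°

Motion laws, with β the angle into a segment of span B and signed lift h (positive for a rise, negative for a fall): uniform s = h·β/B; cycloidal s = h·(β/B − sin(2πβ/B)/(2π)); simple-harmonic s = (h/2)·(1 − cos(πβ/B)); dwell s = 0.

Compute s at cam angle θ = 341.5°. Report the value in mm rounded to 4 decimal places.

seg 1 [0°–49.6°] cycloidal, h=11: full span → s += 11 → s = 11.0000
seg 2 [49.6°–134.9°] dwell: s stays 11.0000
seg 3 [134.9°–207.3°] uniform, h=8: full span → s += 8 → s = 19.0000
seg 4 [207.3°–243.2°] simple-harmonic, h=-12: full span → s += -12 → s = 7.0000
seg 5 [243.2°–268.4°] uniform, h=8: full span → s += 8 → s = 15.0000
seg 6 [268.4°–360°] cycloidal, h=21: θ=341.5° here. β=73.1, B=91.6. 21·(0.7980 − sin(2π·0.7980)/(2π)) = 19.9499 → s = 34.9499

34.9499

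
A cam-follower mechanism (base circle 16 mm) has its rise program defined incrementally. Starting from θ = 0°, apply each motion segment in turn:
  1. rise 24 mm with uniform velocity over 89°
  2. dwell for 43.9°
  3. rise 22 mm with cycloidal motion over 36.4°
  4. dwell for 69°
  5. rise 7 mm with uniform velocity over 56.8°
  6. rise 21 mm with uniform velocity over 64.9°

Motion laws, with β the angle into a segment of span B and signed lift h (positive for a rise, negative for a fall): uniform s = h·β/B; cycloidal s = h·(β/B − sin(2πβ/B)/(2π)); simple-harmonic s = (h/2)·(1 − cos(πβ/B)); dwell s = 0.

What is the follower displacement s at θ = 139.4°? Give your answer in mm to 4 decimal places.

seg 1 [0°–89°] uniform, h=24: full span → s += 24 → s = 24.0000
seg 2 [89°–132.9°] dwell: s stays 24.0000
seg 3 [132.9°–169.3°] cycloidal, h=22: θ=139.4° here. β=6.5, B=36.4. 22·(0.1786 − sin(2π·0.1786)/(2π)) = 0.7739 → s = 24.7739

24.7739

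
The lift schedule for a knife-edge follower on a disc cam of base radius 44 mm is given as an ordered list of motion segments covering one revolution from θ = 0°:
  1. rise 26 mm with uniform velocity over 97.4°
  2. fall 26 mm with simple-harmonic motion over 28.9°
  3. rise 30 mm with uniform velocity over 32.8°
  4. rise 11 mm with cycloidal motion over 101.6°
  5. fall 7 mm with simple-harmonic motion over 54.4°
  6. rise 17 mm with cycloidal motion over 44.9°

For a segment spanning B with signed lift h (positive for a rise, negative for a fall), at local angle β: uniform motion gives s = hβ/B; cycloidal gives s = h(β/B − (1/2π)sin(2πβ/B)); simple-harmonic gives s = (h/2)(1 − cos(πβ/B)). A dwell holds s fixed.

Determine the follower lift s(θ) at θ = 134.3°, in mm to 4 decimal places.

seg 1 [0°–97.4°] uniform, h=26: full span → s += 26 → s = 26.0000
seg 2 [97.4°–126.3°] simple-harmonic, h=-26: full span → s += -26 → s = 0.0000
seg 3 [126.3°–159.1°] uniform, h=30: θ=134.3° here. β=8, B=32.8. 30·8/32.8 = 7.3171 → s = 7.3171

7.3171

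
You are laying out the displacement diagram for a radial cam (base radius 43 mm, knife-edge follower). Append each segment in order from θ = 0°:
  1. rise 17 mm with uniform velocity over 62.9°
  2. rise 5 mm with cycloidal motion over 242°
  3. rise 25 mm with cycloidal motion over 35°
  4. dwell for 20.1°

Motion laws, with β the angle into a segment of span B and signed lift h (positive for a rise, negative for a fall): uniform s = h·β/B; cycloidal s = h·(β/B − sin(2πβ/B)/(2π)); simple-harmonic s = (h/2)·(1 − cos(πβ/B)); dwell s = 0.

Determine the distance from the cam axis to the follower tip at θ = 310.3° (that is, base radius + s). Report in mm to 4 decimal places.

seg 1 [0°–62.9°] uniform, h=17: full span → s += 17 → s = 17.0000
seg 2 [62.9°–304.9°] cycloidal, h=5: full span → s += 5 → s = 22.0000
seg 3 [304.9°–339.9°] cycloidal, h=25: θ=310.3° here. β=5.4, B=35. 25·(0.1543 − sin(2π·0.1543)/(2π)) = 0.5764 → s = 22.5764
radial distance = base radius + s = 43 + 22.5764 = 65.5764

65.5764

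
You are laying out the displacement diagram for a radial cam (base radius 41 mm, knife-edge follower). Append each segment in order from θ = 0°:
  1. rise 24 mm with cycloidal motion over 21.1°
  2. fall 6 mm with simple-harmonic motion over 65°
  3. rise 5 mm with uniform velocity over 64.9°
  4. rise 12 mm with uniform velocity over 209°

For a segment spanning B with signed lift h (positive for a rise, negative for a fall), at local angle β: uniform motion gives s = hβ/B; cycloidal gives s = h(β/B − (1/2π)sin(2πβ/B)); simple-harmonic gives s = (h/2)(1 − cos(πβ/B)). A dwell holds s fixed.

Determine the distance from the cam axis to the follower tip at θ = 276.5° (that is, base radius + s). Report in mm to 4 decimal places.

seg 1 [0°–21.1°] cycloidal, h=24: full span → s += 24 → s = 24.0000
seg 2 [21.1°–86.1°] simple-harmonic, h=-6: full span → s += -6 → s = 18.0000
seg 3 [86.1°–151°] uniform, h=5: full span → s += 5 → s = 23.0000
seg 4 [151°–360°] uniform, h=12: θ=276.5° here. β=125.5, B=209. 12·125.5/209 = 7.2057 → s = 30.2057
radial distance = base radius + s = 41 + 30.2057 = 71.2057

71.2057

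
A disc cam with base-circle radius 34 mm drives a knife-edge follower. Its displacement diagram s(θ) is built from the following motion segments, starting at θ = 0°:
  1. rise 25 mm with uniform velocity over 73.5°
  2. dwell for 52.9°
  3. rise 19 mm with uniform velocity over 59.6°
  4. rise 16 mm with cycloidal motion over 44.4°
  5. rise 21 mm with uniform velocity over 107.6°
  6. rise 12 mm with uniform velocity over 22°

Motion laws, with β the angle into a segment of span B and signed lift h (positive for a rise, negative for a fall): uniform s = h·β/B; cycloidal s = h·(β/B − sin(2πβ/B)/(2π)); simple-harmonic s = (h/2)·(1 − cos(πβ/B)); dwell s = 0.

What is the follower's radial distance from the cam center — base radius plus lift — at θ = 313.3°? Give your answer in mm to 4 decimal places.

seg 1 [0°–73.5°] uniform, h=25: full span → s += 25 → s = 25.0000
seg 2 [73.5°–126.4°] dwell: s stays 25.0000
seg 3 [126.4°–186°] uniform, h=19: full span → s += 19 → s = 44.0000
seg 4 [186°–230.4°] cycloidal, h=16: full span → s += 16 → s = 60.0000
seg 5 [230.4°–338°] uniform, h=21: θ=313.3° here. β=82.9, B=107.6. 21·82.9/107.6 = 16.1794 → s = 76.1794
radial distance = base radius + s = 34 + 76.1794 = 110.1794

110.1794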